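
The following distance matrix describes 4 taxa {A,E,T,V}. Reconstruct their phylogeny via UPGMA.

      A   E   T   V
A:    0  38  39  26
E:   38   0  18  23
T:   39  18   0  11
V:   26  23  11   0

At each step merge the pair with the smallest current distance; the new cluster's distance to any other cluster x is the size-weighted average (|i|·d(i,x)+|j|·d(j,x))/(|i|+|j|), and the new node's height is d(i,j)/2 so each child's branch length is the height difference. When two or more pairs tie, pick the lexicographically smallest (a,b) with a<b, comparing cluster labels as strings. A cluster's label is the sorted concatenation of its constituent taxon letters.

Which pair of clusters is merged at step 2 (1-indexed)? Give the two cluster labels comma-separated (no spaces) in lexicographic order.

E,TV

iteration 1: select T,V (d=11); attach at lengths (11/2, 11/2); label the merged cluster TV
  updated: d(A,TV)=65/2, d(E,TV)=41/2
iteration 2: select E,TV (d=41/2); attach at lengths (41/4, 19/4); label the merged cluster ETV
  updated: d(A,ETV)=103/3
iteration 3: select A,ETV (d=103/3); attach at lengths (103/6, 83/12); label the merged cluster AETV
final tree: (A:103/6,(E:41/4,(T:11/2,V:11/2):19/4):83/12)
total length: 601/12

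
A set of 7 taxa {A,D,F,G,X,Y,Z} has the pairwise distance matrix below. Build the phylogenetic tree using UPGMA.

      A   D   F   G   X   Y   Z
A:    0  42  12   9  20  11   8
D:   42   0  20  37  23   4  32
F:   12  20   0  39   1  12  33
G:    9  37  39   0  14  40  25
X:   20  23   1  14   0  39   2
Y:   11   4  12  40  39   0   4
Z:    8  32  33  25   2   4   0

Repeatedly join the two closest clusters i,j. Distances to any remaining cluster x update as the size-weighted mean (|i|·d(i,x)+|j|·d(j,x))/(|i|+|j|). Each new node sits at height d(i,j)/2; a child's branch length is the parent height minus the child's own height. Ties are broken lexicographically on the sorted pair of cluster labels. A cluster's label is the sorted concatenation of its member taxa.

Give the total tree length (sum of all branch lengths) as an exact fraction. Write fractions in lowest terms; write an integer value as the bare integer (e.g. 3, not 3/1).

207/4

step 1: merge (F,X) at d=1; branch lengths F→1/2, X→1/2; new cluster FX
  updated: d(A,FX)=16, d(D,FX)=43/2, d(FX,G)=53/2, d(FX,Y)=51/2, d(FX,Z)=35/2
step 2: merge (D,Y) at d=4; branch lengths D→2, Y→2; new cluster DY
  updated: d(A,DY)=53/2, d(DY,FX)=47/2, d(DY,G)=77/2, d(DY,Z)=18
step 3: merge (A,Z) at d=8; branch lengths A→4, Z→4; new cluster AZ
  updated: d(AZ,DY)=89/4, d(AZ,FX)=67/4, d(AZ,G)=17
step 4: merge (AZ,FX) at d=67/4; branch lengths AZ→35/8, FX→63/8; new cluster AFXZ
  updated: d(AFXZ,DY)=183/8, d(AFXZ,G)=87/4
step 5: merge (AFXZ,G) at d=87/4; branch lengths AFXZ→5/2, G→87/8; new cluster AFGXZ
  updated: d(AFGXZ,DY)=26
step 6: merge (AFGXZ,DY) at d=26; branch lengths AFGXZ→17/8, DY→11; new cluster ADFGXYZ
final tree: ((((A:4,Z:4):35/8,(F:1/2,X:1/2):63/8):5/2,G:87/8):17/8,(D:2,Y:2):11)
total length: 207/4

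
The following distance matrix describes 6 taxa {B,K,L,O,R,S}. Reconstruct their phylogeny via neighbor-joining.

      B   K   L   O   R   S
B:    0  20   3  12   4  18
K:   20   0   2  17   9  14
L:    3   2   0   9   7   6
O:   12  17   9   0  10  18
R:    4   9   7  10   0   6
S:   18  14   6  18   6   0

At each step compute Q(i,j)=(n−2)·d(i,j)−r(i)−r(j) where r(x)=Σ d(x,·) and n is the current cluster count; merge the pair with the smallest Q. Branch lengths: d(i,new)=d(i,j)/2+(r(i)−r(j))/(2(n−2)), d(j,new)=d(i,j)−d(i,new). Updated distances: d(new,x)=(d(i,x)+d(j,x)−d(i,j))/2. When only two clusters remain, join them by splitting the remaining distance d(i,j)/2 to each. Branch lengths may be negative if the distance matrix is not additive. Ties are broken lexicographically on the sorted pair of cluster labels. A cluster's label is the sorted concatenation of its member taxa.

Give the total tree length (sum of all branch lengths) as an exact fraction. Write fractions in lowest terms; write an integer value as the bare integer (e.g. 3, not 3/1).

425/16

iteration 1: select K,L (d=2, Q=-81); attach at lengths (43/8, -27/8); label the merged cluster KL
  updated: d(B,KL)=21/2, d(KL,O)=12, d(KL,R)=7, d(KL,S)=9
iteration 2: select KL,S (d=9, Q=-125/2); attach at lengths (29/12, 79/12); label the merged cluster KLS
  updated: d(B,KLS)=39/4, d(KLS,O)=21/2, d(KLS,R)=2
iteration 3: select B,O (d=12, Q=-137/4); attach at lengths (69/16, 123/16); label the merged cluster BO
  updated: d(BO,KLS)=33/8, d(BO,R)=1
iteration 4: select BO,KLS (d=33/8, Q=-57/8); attach at lengths (25/16, 41/16); label the merged cluster BKLOS
  updated: d(BKLOS,R)=-9/16
iteration 5: select BKLOS,R (d=-9/16); attach at lengths (-9/32, -9/32); label the merged cluster BKLORS
final tree: (((B:69/16,O:123/16):25/16,((K:43/8,L:-27/8):29/12,S:79/12):41/16):-9/32,R:-9/32)
total length: 425/16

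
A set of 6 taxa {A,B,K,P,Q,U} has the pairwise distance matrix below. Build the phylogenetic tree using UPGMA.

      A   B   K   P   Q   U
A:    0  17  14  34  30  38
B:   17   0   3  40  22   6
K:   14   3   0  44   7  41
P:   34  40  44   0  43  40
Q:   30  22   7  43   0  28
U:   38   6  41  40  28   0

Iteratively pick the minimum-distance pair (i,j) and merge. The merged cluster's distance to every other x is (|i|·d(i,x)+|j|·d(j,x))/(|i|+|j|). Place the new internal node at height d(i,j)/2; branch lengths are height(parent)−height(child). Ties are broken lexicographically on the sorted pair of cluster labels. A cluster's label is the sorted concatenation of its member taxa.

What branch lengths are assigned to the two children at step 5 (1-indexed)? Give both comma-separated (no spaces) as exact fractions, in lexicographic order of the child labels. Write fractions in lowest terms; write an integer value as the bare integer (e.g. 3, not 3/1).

239/40,201/10

iteration 1: select B,K (d=3); attach at lengths (3/2, 3/2); label the merged cluster BK
  updated: d(A,BK)=31/2, d(BK,P)=42, d(BK,Q)=29/2, d(BK,U)=47/2
iteration 2: select BK,Q (d=29/2); attach at lengths (23/4, 29/4); label the merged cluster BKQ
  updated: d(A,BKQ)=61/3, d(BKQ,P)=127/3, d(BKQ,U)=25
iteration 3: select A,BKQ (d=61/3); attach at lengths (61/6, 35/12); label the merged cluster ABKQ
  updated: d(ABKQ,P)=161/4, d(ABKQ,U)=113/4
iteration 4: select ABKQ,U (d=113/4); attach at lengths (95/24, 113/8); label the merged cluster ABKQU
  updated: d(ABKQU,P)=201/5
iteration 5: select ABKQU,P (d=201/5); attach at lengths (239/40, 201/10); label the merged cluster ABKPQU
final tree: (((A:61/6,((B:3/2,K:3/2):23/4,Q:29/4):35/12):95/24,U:113/8):239/40,P:201/10)
total length: 8789/120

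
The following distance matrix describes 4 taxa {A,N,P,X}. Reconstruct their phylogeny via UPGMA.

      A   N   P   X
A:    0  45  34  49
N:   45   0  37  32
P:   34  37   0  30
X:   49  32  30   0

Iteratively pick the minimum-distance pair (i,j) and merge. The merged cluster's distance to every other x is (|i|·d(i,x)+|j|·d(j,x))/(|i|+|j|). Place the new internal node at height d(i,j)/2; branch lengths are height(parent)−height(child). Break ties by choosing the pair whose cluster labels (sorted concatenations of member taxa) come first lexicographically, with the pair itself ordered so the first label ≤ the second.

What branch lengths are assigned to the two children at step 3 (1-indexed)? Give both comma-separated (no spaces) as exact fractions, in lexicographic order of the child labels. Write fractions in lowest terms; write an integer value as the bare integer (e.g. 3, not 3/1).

64/3,49/12

iteration 1: select P,X (d=30); attach at lengths (15, 15); label the merged cluster PX
  updated: d(A,PX)=83/2, d(N,PX)=69/2
iteration 2: select N,PX (d=69/2); attach at lengths (69/4, 9/4); label the merged cluster NPX
  updated: d(A,NPX)=128/3
iteration 3: select A,NPX (d=128/3); attach at lengths (64/3, 49/12); label the merged cluster ANPX
final tree: (A:64/3,(N:69/4,(P:15,X:15):9/4):49/12)
total length: 899/12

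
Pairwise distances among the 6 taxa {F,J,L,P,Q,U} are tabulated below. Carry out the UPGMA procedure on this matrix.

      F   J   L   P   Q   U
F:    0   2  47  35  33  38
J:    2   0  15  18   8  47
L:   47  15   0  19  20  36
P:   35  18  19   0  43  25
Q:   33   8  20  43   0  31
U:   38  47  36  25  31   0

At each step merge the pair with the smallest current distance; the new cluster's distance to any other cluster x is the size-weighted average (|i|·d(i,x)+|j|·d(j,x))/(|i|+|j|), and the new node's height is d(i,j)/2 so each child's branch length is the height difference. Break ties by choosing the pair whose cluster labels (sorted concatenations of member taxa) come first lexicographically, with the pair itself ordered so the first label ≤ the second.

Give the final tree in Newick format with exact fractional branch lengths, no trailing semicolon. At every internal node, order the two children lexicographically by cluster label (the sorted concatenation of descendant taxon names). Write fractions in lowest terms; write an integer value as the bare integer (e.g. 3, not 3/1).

step 1: merge (F,J) at d=2; branch lengths F→1, J→1; new cluster FJ
  updated: d(FJ,L)=31, d(FJ,P)=53/2, d(FJ,Q)=41/2, d(FJ,U)=85/2
step 2: merge (L,P) at d=19; branch lengths L→19/2, P→19/2; new cluster LP
  updated: d(FJ,LP)=115/4, d(LP,Q)=63/2, d(LP,U)=61/2
step 3: merge (FJ,Q) at d=41/2; branch lengths FJ→37/4, Q→41/4; new cluster FJQ
  updated: d(FJQ,LP)=89/3, d(FJQ,U)=116/3
step 4: merge (FJQ,LP) at d=89/3; branch lengths FJQ→55/12, LP→16/3; new cluster FJLPQ
  updated: d(FJLPQ,U)=177/5
step 5: merge (FJLPQ,U) at d=177/5; branch lengths FJLPQ→43/15, U→177/10; new cluster FJLPQU
final tree: ((((F:1,J:1):37/4,Q:41/4):55/12,(L:19/2,P:19/2):16/3):43/15,U:177/10)
total length: 4259/60

((((F:1,J:1):37/4,Q:41/4):55/12,(L:19/2,P:19/2):16/3):43/15,U:177/10)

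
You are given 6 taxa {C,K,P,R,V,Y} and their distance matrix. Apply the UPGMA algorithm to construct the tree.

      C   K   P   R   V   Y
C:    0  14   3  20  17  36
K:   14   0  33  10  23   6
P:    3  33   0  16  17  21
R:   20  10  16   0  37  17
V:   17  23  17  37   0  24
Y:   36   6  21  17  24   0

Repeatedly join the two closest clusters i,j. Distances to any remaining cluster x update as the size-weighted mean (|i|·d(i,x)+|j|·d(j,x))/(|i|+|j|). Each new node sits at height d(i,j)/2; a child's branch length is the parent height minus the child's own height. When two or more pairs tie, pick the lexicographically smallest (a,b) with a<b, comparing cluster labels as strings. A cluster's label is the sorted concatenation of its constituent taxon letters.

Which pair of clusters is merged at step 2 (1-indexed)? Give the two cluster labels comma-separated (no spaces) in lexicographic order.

K,Y

iteration 1: select C,P (d=3); attach at lengths (3/2, 3/2); label the merged cluster CP
  updated: d(CP,K)=47/2, d(CP,R)=18, d(CP,V)=17, d(CP,Y)=57/2
iteration 2: select K,Y (d=6); attach at lengths (3, 3); label the merged cluster KY
  updated: d(CP,KY)=26, d(KY,R)=27/2, d(KY,V)=47/2
iteration 3: select KY,R (d=27/2); attach at lengths (15/4, 27/4); label the merged cluster KRY
  updated: d(CP,KRY)=70/3, d(KRY,V)=28
iteration 4: select CP,V (d=17); attach at lengths (7, 17/2); label the merged cluster CPV
  updated: d(CPV,KRY)=224/9
iteration 5: select CPV,KRY (d=224/9); attach at lengths (71/18, 205/36); label the merged cluster CKPRVY
final tree: (((C:3/2,P:3/2):7,V:17/2):71/18,((K:3,Y:3):15/4,R:27/4):205/36)
total length: 1607/36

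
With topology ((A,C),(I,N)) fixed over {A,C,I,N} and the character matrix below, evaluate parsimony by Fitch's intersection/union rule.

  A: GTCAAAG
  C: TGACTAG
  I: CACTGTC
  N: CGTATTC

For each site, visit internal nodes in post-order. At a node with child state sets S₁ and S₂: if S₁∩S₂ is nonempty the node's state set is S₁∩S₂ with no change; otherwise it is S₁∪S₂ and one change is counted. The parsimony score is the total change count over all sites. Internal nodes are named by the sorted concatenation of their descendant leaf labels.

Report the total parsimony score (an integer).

12

site 0, node AC: A={G} ∪ C={T} → {G,T} (+1)
site 0, node IN: I={C} ∩ N={C} → {C} (+0)
site 0, node ACIN: AC={G,T} ∪ IN={C} → {C,G,T} (+1)
site 1, node AC: A={T} ∪ C={G} → {G,T} (+1)
site 1, node IN: I={A} ∪ N={G} → {A,G} (+1)
site 1, node ACIN: AC={G,T} ∩ IN={A,G} → {G} (+0)
site 2, node AC: A={C} ∪ C={A} → {A,C} (+1)
site 2, node IN: I={C} ∪ N={T} → {C,T} (+1)
site 2, node ACIN: AC={A,C} ∩ IN={C,T} → {C} (+0)
site 3, node AC: A={A} ∪ C={C} → {A,C} (+1)
site 3, node IN: I={T} ∪ N={A} → {A,T} (+1)
site 3, node ACIN: AC={A,C} ∩ IN={A,T} → {A} (+0)
site 4, node AC: A={A} ∪ C={T} → {A,T} (+1)
site 4, node IN: I={G} ∪ N={T} → {G,T} (+1)
site 4, node ACIN: AC={A,T} ∩ IN={G,T} → {T} (+0)
site 5, node AC: A={A} ∩ C={A} → {A} (+0)
site 5, node IN: I={T} ∩ N={T} → {T} (+0)
site 5, node ACIN: AC={A} ∪ IN={T} → {A,T} (+1)
site 6, node AC: A={G} ∩ C={G} → {G} (+0)
site 6, node IN: I={C} ∩ N={C} → {C} (+0)
site 6, node ACIN: AC={G} ∪ IN={C} → {C,G} (+1)
per-site changes: [2, 2, 2, 2, 2, 1, 1]; total = 12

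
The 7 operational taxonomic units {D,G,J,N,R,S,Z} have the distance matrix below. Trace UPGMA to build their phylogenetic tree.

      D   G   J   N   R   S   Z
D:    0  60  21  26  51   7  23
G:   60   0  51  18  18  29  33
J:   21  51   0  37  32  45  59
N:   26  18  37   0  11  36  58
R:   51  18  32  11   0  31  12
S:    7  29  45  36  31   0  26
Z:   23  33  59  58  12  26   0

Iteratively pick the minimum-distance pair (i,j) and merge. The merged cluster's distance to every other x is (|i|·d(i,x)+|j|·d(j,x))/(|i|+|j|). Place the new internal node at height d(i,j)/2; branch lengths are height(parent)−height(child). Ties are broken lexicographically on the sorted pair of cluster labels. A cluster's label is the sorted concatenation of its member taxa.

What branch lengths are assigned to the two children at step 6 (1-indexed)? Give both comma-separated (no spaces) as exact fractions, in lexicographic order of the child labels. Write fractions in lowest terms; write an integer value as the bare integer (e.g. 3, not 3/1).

1. join D+S (d=7) ⇒ DS; edges |D|=7/2, |S|=7/2
  updated: d(DS,G)=89/2, d(DS,J)=33, d(DS,N)=31, d(DS,R)=41, d(DS,Z)=49/2
2. join N+R (d=11) ⇒ NR; edges |N|=11/2, |R|=11/2
  updated: d(DS,NR)=36, d(G,NR)=18, d(J,NR)=69/2, d(NR,Z)=35
3. join G+NR (d=18) ⇒ GNR; edges |G|=9, |NR|=7/2
  updated: d(DS,GNR)=233/6, d(GNR,J)=40, d(GNR,Z)=103/3
4. join DS+Z (d=49/2) ⇒ DSZ; edges |DS|=35/4, |Z|=49/4
  updated: d(DSZ,GNR)=112/3, d(DSZ,J)=125/3
5. join DSZ+GNR (d=112/3) ⇒ DGNRSZ; edges |DSZ|=77/12, |GNR|=29/3
  updated: d(DGNRSZ,J)=245/6
6. join DGNRSZ+J (d=245/6) ⇒ DGJNRSZ; edges |DGNRSZ|=7/4, |J|=245/12
final tree: ((((D:7/2,S:7/2):35/4,Z:49/4):77/12,(G:9,(N:11/2,R:11/2):7/2):29/3):7/4,J:245/12)
total length: 359/4

7/4,245/12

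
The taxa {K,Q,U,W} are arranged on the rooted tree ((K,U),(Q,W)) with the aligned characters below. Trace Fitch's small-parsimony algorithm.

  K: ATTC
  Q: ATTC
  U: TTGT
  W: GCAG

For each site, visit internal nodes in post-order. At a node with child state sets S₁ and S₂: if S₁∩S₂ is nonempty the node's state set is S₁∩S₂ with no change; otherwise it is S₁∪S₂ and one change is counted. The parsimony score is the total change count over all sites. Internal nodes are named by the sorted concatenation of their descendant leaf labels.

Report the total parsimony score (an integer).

7

[col 0] KU: children K:{A}, U:{T} ∪→ {A,T}; cost 1
[col 0] QW: children Q:{A}, W:{G} ∪→ {A,G}; cost 1
[col 0] KQUW: children KU:{A,T}, QW:{A,G} ∩→ {A}; cost 0
[col 1] KU: children K:{T}, U:{T} ∩→ {T}; cost 0
[col 1] QW: children Q:{T}, W:{C} ∪→ {C,T}; cost 1
[col 1] KQUW: children KU:{T}, QW:{C,T} ∩→ {T}; cost 0
[col 2] KU: children K:{T}, U:{G} ∪→ {G,T}; cost 1
[col 2] QW: children Q:{T}, W:{A} ∪→ {A,T}; cost 1
[col 2] KQUW: children KU:{G,T}, QW:{A,T} ∩→ {T}; cost 0
[col 3] KU: children K:{C}, U:{T} ∪→ {C,T}; cost 1
[col 3] QW: children Q:{C}, W:{G} ∪→ {C,G}; cost 1
[col 3] KQUW: children KU:{C,T}, QW:{C,G} ∩→ {C}; cost 0
per-site changes: [2, 1, 2, 2]; total = 7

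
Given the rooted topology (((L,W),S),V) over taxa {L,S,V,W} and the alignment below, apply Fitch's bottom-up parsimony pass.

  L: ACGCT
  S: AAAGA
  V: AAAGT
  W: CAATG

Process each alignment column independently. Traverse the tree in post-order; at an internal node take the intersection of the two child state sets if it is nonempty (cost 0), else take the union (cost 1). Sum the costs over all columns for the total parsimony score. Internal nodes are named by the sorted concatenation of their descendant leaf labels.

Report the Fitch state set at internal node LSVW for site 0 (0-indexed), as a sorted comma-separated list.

A

site 0, node LW: L={A} ∪ W={C} → {A,C} (+1)
site 0, node LSW: LW={A,C} ∩ S={A} → {A} (+0)
site 0, node LSVW: LSW={A} ∩ V={A} → {A} (+0)
site 1, node LW: L={C} ∪ W={A} → {A,C} (+1)
site 1, node LSW: LW={A,C} ∩ S={A} → {A} (+0)
site 1, node LSVW: LSW={A} ∩ V={A} → {A} (+0)
site 2, node LW: L={G} ∪ W={A} → {A,G} (+1)
site 2, node LSW: LW={A,G} ∩ S={A} → {A} (+0)
site 2, node LSVW: LSW={A} ∩ V={A} → {A} (+0)
site 3, node LW: L={C} ∪ W={T} → {C,T} (+1)
site 3, node LSW: LW={C,T} ∪ S={G} → {C,G,T} (+1)
site 3, node LSVW: LSW={C,G,T} ∩ V={G} → {G} (+0)
site 4, node LW: L={T} ∪ W={G} → {G,T} (+1)
site 4, node LSW: LW={G,T} ∪ S={A} → {A,G,T} (+1)
site 4, node LSVW: LSW={A,G,T} ∩ V={T} → {T} (+0)
per-site changes: [1, 1, 1, 2, 2]; total = 7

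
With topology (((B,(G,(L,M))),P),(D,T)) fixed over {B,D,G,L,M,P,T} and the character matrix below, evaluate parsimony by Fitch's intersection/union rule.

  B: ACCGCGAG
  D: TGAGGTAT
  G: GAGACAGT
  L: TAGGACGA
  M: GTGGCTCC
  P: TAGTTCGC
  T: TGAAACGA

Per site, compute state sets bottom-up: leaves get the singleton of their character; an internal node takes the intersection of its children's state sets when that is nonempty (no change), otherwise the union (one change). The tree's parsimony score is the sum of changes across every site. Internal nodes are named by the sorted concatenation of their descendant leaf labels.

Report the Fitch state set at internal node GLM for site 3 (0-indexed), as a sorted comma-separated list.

A,G

LM@0: {T} ∪ {G} = {G,T} (union, +1)
GLM@0: {G} ∩ {G,T} = {G} (intersection, +0)
BGLM@0: {A} ∪ {G} = {A,G} (union, +1)
BGLMP@0: {A,G} ∪ {T} = {A,G,T} (union, +1)
DT@0: {T} ∩ {T} = {T} (intersection, +0)
BDGLMPT@0: {A,G,T} ∩ {T} = {T} (intersection, +0)
LM@1: {A} ∪ {T} = {A,T} (union, +1)
GLM@1: {A} ∩ {A,T} = {A} (intersection, +0)
BGLM@1: {C} ∪ {A} = {A,C} (union, +1)
BGLMP@1: {A,C} ∩ {A} = {A} (intersection, +0)
DT@1: {G} ∩ {G} = {G} (intersection, +0)
BDGLMPT@1: {A} ∪ {G} = {A,G} (union, +1)
LM@2: {G} ∩ {G} = {G} (intersection, +0)
GLM@2: {G} ∩ {G} = {G} (intersection, +0)
BGLM@2: {C} ∪ {G} = {C,G} (union, +1)
BGLMP@2: {C,G} ∩ {G} = {G} (intersection, +0)
DT@2: {A} ∩ {A} = {A} (intersection, +0)
BDGLMPT@2: {G} ∪ {A} = {A,G} (union, +1)
LM@3: {G} ∩ {G} = {G} (intersection, +0)
GLM@3: {A} ∪ {G} = {A,G} (union, +1)
BGLM@3: {G} ∩ {A,G} = {G} (intersection, +0)
BGLMP@3: {G} ∪ {T} = {G,T} (union, +1)
DT@3: {G} ∪ {A} = {A,G} (union, +1)
BDGLMPT@3: {G,T} ∩ {A,G} = {G} (intersection, +0)
LM@4: {A} ∪ {C} = {A,C} (union, +1)
GLM@4: {C} ∩ {A,C} = {C} (intersection, +0)
BGLM@4: {C} ∩ {C} = {C} (intersection, +0)
BGLMP@4: {C} ∪ {T} = {C,T} (union, +1)
DT@4: {G} ∪ {A} = {A,G} (union, +1)
BDGLMPT@4: {C,T} ∪ {A,G} = {A,C,G,T} (union, +1)
LM@5: {C} ∪ {T} = {C,T} (union, +1)
GLM@5: {A} ∪ {C,T} = {A,C,T} (union, +1)
BGLM@5: {G} ∪ {A,C,T} = {A,C,G,T} (union, +1)
BGLMP@5: {A,C,G,T} ∩ {C} = {C} (intersection, +0)
DT@5: {T} ∪ {C} = {C,T} (union, +1)
BDGLMPT@5: {C} ∩ {C,T} = {C} (intersection, +0)
LM@6: {G} ∪ {C} = {C,G} (union, +1)
GLM@6: {G} ∩ {C,G} = {G} (intersection, +0)
BGLM@6: {A} ∪ {G} = {A,G} (union, +1)
BGLMP@6: {A,G} ∩ {G} = {G} (intersection, +0)
DT@6: {A} ∪ {G} = {A,G} (union, +1)
BDGLMPT@6: {G} ∩ {A,G} = {G} (intersection, +0)
LM@7: {A} ∪ {C} = {A,C} (union, +1)
GLM@7: {T} ∪ {A,C} = {A,C,T} (union, +1)
BGLM@7: {G} ∪ {A,C,T} = {A,C,G,T} (union, +1)
BGLMP@7: {A,C,G,T} ∩ {C} = {C} (intersection, +0)
DT@7: {T} ∪ {A} = {A,T} (union, +1)
BDGLMPT@7: {C} ∪ {A,T} = {A,C,T} (union, +1)
per-site changes: [3, 3, 2, 3, 4, 4, 3, 5]; total = 27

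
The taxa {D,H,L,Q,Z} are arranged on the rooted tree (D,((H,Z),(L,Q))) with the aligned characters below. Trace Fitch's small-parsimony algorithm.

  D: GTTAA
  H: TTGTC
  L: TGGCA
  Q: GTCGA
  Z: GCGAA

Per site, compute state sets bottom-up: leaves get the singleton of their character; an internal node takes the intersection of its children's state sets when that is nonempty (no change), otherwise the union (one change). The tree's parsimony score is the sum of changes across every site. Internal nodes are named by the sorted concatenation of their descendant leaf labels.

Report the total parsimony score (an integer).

10

HZ@0: {T} ∪ {G} = {G,T} (union, +1)
LQ@0: {T} ∪ {G} = {G,T} (union, +1)
HLQZ@0: {G,T} ∩ {G,T} = {G,T} (intersection, +0)
DHLQZ@0: {G} ∩ {G,T} = {G} (intersection, +0)
HZ@1: {T} ∪ {C} = {C,T} (union, +1)
LQ@1: {G} ∪ {T} = {G,T} (union, +1)
HLQZ@1: {C,T} ∩ {G,T} = {T} (intersection, +0)
DHLQZ@1: {T} ∩ {T} = {T} (intersection, +0)
HZ@2: {G} ∩ {G} = {G} (intersection, +0)
LQ@2: {G} ∪ {C} = {C,G} (union, +1)
HLQZ@2: {G} ∩ {C,G} = {G} (intersection, +0)
DHLQZ@2: {T} ∪ {G} = {G,T} (union, +1)
HZ@3: {T} ∪ {A} = {A,T} (union, +1)
LQ@3: {C} ∪ {G} = {C,G} (union, +1)
HLQZ@3: {A,T} ∪ {C,G} = {A,C,G,T} (union, +1)
DHLQZ@3: {A} ∩ {A,C,G,T} = {A} (intersection, +0)
HZ@4: {C} ∪ {A} = {A,C} (union, +1)
LQ@4: {A} ∩ {A} = {A} (intersection, +0)
HLQZ@4: {A,C} ∩ {A} = {A} (intersection, +0)
DHLQZ@4: {A} ∩ {A} = {A} (intersection, +0)
per-site changes: [2, 2, 2, 3, 1]; total = 10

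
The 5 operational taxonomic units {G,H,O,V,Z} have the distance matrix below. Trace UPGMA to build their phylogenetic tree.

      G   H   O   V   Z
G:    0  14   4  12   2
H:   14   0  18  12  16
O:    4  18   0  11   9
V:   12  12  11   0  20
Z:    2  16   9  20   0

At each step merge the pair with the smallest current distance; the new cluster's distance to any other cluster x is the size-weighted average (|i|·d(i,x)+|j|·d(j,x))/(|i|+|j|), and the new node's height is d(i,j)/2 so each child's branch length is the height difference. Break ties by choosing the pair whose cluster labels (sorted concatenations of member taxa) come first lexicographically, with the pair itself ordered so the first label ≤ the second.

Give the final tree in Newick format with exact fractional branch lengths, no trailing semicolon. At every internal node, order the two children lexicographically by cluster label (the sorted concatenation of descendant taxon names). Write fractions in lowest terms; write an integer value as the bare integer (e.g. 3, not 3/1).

(((G:1,Z:1):9/4,O:13/4):13/3,(H:6,V:6):19/12)

iteration 1: select G,Z (d=2); attach at lengths (1, 1); label the merged cluster GZ
  updated: d(GZ,H)=15, d(GZ,O)=13/2, d(GZ,V)=16
iteration 2: select GZ,O (d=13/2); attach at lengths (9/4, 13/4); label the merged cluster GOZ
  updated: d(GOZ,H)=16, d(GOZ,V)=43/3
iteration 3: select H,V (d=12); attach at lengths (6, 6); label the merged cluster HV
  updated: d(GOZ,HV)=91/6
iteration 4: select GOZ,HV (d=91/6); attach at lengths (13/3, 19/12); label the merged cluster GHOVZ
final tree: (((G:1,Z:1):9/4,O:13/4):13/3,(H:6,V:6):19/12)
total length: 305/12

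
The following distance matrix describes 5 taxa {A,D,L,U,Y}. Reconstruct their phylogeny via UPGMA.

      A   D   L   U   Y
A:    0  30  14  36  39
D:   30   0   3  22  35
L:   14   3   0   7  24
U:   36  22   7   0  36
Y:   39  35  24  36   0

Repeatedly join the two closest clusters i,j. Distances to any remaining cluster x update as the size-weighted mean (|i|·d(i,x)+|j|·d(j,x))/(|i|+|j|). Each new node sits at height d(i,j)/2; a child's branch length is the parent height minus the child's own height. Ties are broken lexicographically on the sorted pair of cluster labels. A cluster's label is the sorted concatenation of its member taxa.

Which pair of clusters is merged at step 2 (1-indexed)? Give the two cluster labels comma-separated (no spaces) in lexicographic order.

DL,U

step 1: merge (D,L) at d=3; branch lengths D→3/2, L→3/2; new cluster DL
  updated: d(A,DL)=22, d(DL,U)=29/2, d(DL,Y)=59/2
step 2: merge (DL,U) at d=29/2; branch lengths DL→23/4, U→29/4; new cluster DLU
  updated: d(A,DLU)=80/3, d(DLU,Y)=95/3
step 3: merge (A,DLU) at d=80/3; branch lengths A→40/3, DLU→73/12; new cluster ADLU
  updated: d(ADLU,Y)=67/2
step 4: merge (ADLU,Y) at d=67/2; branch lengths ADLU→41/12, Y→67/4; new cluster ADLUY
final tree: ((A:40/3,((D:3/2,L:3/2):23/4,U:29/4):73/12):41/12,Y:67/4)
total length: 667/12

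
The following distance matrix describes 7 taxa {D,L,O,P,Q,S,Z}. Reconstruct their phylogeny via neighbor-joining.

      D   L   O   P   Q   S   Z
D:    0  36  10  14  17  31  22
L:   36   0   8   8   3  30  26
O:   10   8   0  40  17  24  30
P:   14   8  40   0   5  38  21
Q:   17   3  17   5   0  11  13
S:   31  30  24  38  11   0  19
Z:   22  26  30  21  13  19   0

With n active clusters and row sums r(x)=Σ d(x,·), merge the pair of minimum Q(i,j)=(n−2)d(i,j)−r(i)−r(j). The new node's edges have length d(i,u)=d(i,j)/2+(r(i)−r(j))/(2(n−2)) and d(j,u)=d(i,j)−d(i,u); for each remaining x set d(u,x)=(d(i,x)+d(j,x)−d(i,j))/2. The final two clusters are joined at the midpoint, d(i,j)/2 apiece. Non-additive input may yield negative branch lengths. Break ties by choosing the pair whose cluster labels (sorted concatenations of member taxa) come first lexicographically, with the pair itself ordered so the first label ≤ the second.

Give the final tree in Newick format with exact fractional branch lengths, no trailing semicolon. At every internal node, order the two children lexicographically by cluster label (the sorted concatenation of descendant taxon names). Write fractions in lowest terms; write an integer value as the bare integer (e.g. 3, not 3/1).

((((D:51/10,O:49/10):137/16,((L:11/4,P:21/4):29/6,Q:-29/6):83/16):59/16,S:175/16):129/32,Z:129/32)

step 1: merge (D,O) at d=10, Q=-209; branch lengths D→51/10, O→49/10; new cluster DO
  updated: d(DO,L)=17, d(DO,P)=22, d(DO,Q)=12, d(DO,S)=45/2, d(DO,Z)=21
step 2: merge (L,P) at d=8, Q=-146; branch lengths L→11/4, P→21/4; new cluster LP
  updated: d(DO,LP)=31/2, d(LP,Q)=0, d(LP,S)=30, d(LP,Z)=39/2
step 3: merge (LP,Q) at d=0, Q=-101; branch lengths LP→29/6, Q→-29/6; new cluster LPQ
  updated: d(DO,LPQ)=55/4, d(LPQ,S)=41/2, d(LPQ,Z)=65/4
step 4: merge (DO,LPQ) at d=55/4, Q=-321/4; branch lengths DO→137/16, LPQ→83/16; new cluster DLOPQ
  updated: d(DLOPQ,S)=117/8, d(DLOPQ,Z)=47/4
step 5: merge (DLOPQ,S) at d=117/8, Q=-363/8; branch lengths DLOPQ→59/16, S→175/16; new cluster DLOPQS
  updated: d(DLOPQS,Z)=129/16
step 6: merge (DLOPQS,Z) at d=129/16; branch lengths DLOPQS→129/32, Z→129/32; new cluster DLOPQSZ
final tree: ((((D:51/10,O:49/10):137/16,((L:11/4,P:21/4):29/6,Q:-29/6):83/16):59/16,S:175/16):129/32,Z:129/32)
total length: 871/16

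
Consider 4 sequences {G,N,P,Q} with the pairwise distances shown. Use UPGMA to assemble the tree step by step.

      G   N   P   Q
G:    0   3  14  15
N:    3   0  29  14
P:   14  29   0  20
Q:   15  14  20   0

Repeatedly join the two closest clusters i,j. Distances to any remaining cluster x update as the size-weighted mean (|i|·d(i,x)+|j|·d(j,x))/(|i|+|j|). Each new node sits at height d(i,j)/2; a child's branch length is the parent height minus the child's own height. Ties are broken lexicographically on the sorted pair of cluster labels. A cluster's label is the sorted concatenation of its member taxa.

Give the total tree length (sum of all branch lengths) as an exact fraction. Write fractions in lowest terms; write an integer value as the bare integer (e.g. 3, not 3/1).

step 1: merge (G,N) at d=3; branch lengths G→3/2, N→3/2; new cluster GN
  updated: d(GN,P)=43/2, d(GN,Q)=29/2
step 2: merge (GN,Q) at d=29/2; branch lengths GN→23/4, Q→29/4; new cluster GNQ
  updated: d(GNQ,P)=21
step 3: merge (GNQ,P) at d=21; branch lengths GNQ→13/4, P→21/2; new cluster GNPQ
final tree: (((G:3/2,N:3/2):23/4,Q:29/4):13/4,P:21/2)
total length: 119/4

119/4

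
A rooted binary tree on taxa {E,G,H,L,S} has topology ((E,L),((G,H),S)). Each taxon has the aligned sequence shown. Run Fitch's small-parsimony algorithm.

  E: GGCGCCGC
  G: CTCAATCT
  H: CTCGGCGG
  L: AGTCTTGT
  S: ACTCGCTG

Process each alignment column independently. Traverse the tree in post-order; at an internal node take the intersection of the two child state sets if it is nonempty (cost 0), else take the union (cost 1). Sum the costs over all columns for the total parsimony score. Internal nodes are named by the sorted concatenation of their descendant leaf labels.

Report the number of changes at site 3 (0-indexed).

EL@0: {G} ∪ {A} = {A,G} (union, +1)
GH@0: {C} ∩ {C} = {C} (intersection, +0)
GHS@0: {C} ∪ {A} = {A,C} (union, +1)
EGHLS@0: {A,G} ∩ {A,C} = {A} (intersection, +0)
EL@1: {G} ∩ {G} = {G} (intersection, +0)
GH@1: {T} ∩ {T} = {T} (intersection, +0)
GHS@1: {T} ∪ {C} = {C,T} (union, +1)
EGHLS@1: {G} ∪ {C,T} = {C,G,T} (union, +1)
EL@2: {C} ∪ {T} = {C,T} (union, +1)
GH@2: {C} ∩ {C} = {C} (intersection, +0)
GHS@2: {C} ∪ {T} = {C,T} (union, +1)
EGHLS@2: {C,T} ∩ {C,T} = {C,T} (intersection, +0)
EL@3: {G} ∪ {C} = {C,G} (union, +1)
GH@3: {A} ∪ {G} = {A,G} (union, +1)
GHS@3: {A,G} ∪ {C} = {A,C,G} (union, +1)
EGHLS@3: {C,G} ∩ {A,C,G} = {C,G} (intersection, +0)
EL@4: {C} ∪ {T} = {C,T} (union, +1)
GH@4: {A} ∪ {G} = {A,G} (union, +1)
GHS@4: {A,G} ∩ {G} = {G} (intersection, +0)
EGHLS@4: {C,T} ∪ {G} = {C,G,T} (union, +1)
EL@5: {C} ∪ {T} = {C,T} (union, +1)
GH@5: {T} ∪ {C} = {C,T} (union, +1)
GHS@5: {C,T} ∩ {C} = {C} (intersection, +0)
EGHLS@5: {C,T} ∩ {C} = {C} (intersection, +0)
EL@6: {G} ∩ {G} = {G} (intersection, +0)
GH@6: {C} ∪ {G} = {C,G} (union, +1)
GHS@6: {C,G} ∪ {T} = {C,G,T} (union, +1)
EGHLS@6: {G} ∩ {C,G,T} = {G} (intersection, +0)
EL@7: {C} ∪ {T} = {C,T} (union, +1)
GH@7: {T} ∪ {G} = {G,T} (union, +1)
GHS@7: {G,T} ∩ {G} = {G} (intersection, +0)
EGHLS@7: {C,T} ∪ {G} = {C,G,T} (union, +1)
per-site changes: [2, 2, 2, 3, 3, 2, 2, 3]; total = 19

3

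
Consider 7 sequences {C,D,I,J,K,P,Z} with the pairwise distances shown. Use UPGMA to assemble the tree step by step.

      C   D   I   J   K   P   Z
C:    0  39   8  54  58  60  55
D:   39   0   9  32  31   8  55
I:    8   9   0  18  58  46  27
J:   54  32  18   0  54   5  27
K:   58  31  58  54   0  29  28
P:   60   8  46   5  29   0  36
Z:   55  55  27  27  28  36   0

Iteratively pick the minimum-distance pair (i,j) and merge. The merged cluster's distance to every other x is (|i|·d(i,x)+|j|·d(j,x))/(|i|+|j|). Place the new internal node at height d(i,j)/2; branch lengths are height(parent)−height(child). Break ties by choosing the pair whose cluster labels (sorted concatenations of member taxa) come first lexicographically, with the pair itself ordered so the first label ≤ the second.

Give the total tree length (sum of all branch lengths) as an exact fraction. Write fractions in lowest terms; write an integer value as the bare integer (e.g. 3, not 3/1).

277/3

step 1: merge (J,P) at d=5; branch lengths J→5/2, P→5/2; new cluster JP
  updated: d(C,JP)=57, d(D,JP)=20, d(I,JP)=32, d(JP,K)=83/2, d(JP,Z)=63/2
step 2: merge (C,I) at d=8; branch lengths C→4, I→4; new cluster CI
  updated: d(CI,D)=24, d(CI,JP)=89/2, d(CI,K)=58, d(CI,Z)=41
step 3: merge (D,JP) at d=20; branch lengths D→10, JP→15/2; new cluster DJP
  updated: d(CI,DJP)=113/3, d(DJP,K)=38, d(DJP,Z)=118/3
step 4: merge (K,Z) at d=28; branch lengths K→14, Z→14; new cluster KZ
  updated: d(CI,KZ)=99/2, d(DJP,KZ)=116/3
step 5: merge (CI,DJP) at d=113/3; branch lengths CI→89/6, DJP→53/6; new cluster CDIJP
  updated: d(CDIJP,KZ)=43
step 6: merge (CDIJP,KZ) at d=43; branch lengths CDIJP→8/3, KZ→15/2; new cluster CDIJKPZ
final tree: (((C:4,I:4):89/6,(D:10,(J:5/2,P:5/2):15/2):53/6):8/3,(K:14,Z:14):15/2)
total length: 277/3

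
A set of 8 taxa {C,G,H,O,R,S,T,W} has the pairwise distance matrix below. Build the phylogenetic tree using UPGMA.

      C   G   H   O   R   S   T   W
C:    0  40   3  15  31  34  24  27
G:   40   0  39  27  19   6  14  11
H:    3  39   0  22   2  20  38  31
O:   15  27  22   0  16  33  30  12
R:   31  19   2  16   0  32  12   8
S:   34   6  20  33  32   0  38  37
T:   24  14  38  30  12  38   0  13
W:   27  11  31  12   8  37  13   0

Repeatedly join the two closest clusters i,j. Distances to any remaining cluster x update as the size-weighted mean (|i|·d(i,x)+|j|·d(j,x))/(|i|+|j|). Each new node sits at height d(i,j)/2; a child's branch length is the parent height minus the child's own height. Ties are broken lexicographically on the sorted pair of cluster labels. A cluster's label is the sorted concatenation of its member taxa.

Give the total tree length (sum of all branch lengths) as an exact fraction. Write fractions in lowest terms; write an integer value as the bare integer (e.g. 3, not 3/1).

iteration 1: select H,R (d=2); attach at lengths (1, 1); label the merged cluster HR
  updated: d(C,HR)=17, d(G,HR)=29, d(HR,O)=19, d(HR,S)=26, d(HR,T)=25, d(HR,W)=39/2
iteration 2: select G,S (d=6); attach at lengths (3, 3); label the merged cluster GS
  updated: d(C,GS)=37, d(GS,HR)=55/2, d(GS,O)=30, d(GS,T)=26, d(GS,W)=24
iteration 3: select O,W (d=12); attach at lengths (6, 6); label the merged cluster OW
  updated: d(C,OW)=21, d(GS,OW)=27, d(HR,OW)=77/4, d(OW,T)=43/2
iteration 4: select C,HR (d=17); attach at lengths (17/2, 15/2); label the merged cluster CHR
  updated: d(CHR,GS)=92/3, d(CHR,OW)=119/6, d(CHR,T)=74/3
iteration 5: select CHR,OW (d=119/6); attach at lengths (17/12, 47/12); label the merged cluster CHORW
  updated: d(CHORW,GS)=146/5, d(CHORW,T)=117/5
iteration 6: select CHORW,T (d=117/5); attach at lengths (107/60, 117/10); label the merged cluster CHORTW
  updated: d(CHORTW,GS)=86/3
iteration 7: select CHORTW,GS (d=86/3); attach at lengths (79/30, 34/3); label the merged cluster CGHORSTW
final tree: ((((C:17/2,(H:1,R:1):15/2):17/12,(O:6,W:6):47/12):107/60,T:117/10):79/30,(G:3,S:3):34/3)
total length: 4127/60

4127/60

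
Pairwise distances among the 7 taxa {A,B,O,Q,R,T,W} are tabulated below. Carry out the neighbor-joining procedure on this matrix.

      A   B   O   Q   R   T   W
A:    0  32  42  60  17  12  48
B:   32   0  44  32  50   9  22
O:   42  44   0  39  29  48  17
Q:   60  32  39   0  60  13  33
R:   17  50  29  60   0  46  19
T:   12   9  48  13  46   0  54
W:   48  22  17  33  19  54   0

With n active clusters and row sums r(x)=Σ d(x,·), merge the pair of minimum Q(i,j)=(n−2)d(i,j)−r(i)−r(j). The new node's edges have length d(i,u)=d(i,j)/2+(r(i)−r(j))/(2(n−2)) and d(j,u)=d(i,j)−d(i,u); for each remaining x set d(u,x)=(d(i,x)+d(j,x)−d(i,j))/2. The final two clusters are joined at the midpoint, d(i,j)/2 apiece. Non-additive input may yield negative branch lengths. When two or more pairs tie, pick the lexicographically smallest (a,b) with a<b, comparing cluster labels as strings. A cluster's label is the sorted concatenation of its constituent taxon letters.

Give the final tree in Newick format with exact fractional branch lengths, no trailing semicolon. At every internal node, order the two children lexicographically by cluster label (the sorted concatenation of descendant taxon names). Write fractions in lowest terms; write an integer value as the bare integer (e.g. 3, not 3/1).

((((A:151/12,R:53/12):11,(B:27/4,(Q:12,T:1):29/4):13):13/2,O:47/4):21/8,W:21/8)

1. join Q+T (d=13, Q=-354) ⇒ QT; edges |Q|=12, |T|=1
  updated: d(A,QT)=59/2, d(B,QT)=14, d(O,QT)=37, d(QT,R)=93/2, d(QT,W)=37
2. join B+QT (d=14, Q=-270) ⇒ BQT; edges |B|=27/4, |QT|=29/4
  updated: d(A,BQT)=95/4, d(BQT,O)=67/2, d(BQT,R)=165/4, d(BQT,W)=45/2
3. join A+R (d=17, Q=-186) ⇒ AR; edges |A|=151/12, |R|=53/12
  updated: d(AR,BQT)=24, d(AR,O)=27, d(AR,W)=25
4. join AR+BQT (d=24, Q=-108) ⇒ ABQRT; edges |AR|=11, |BQT|=13
  updated: d(ABQRT,O)=73/4, d(ABQRT,W)=47/4
5. join ABQRT+O (d=73/4, Q=-47) ⇒ ABOQRT; edges |ABQRT|=13/2, |O|=47/4
  updated: d(ABOQRT,W)=21/4
6. join ABOQRT+W (d=21/4) ⇒ ABOQRTW; edges |ABOQRT|=21/8, |W|=21/8
final tree: ((((A:151/12,R:53/12):11,(B:27/4,(Q:12,T:1):29/4):13):13/2,O:47/4):21/8,W:21/8)
total length: 183/2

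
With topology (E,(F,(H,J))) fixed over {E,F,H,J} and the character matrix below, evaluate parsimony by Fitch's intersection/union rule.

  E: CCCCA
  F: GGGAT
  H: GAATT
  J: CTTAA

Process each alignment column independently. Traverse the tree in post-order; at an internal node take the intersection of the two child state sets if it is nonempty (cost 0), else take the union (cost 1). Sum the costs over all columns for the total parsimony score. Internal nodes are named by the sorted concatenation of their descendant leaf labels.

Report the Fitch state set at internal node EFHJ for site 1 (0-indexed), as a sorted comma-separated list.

HJ@0: {G} ∪ {C} = {C,G} (union, +1)
FHJ@0: {G} ∩ {C,G} = {G} (intersection, +0)
EFHJ@0: {C} ∪ {G} = {C,G} (union, +1)
HJ@1: {A} ∪ {T} = {A,T} (union, +1)
FHJ@1: {G} ∪ {A,T} = {A,G,T} (union, +1)
EFHJ@1: {C} ∪ {A,G,T} = {A,C,G,T} (union, +1)
HJ@2: {A} ∪ {T} = {A,T} (union, +1)
FHJ@2: {G} ∪ {A,T} = {A,G,T} (union, +1)
EFHJ@2: {C} ∪ {A,G,T} = {A,C,G,T} (union, +1)
HJ@3: {T} ∪ {A} = {A,T} (union, +1)
FHJ@3: {A} ∩ {A,T} = {A} (intersection, +0)
EFHJ@3: {C} ∪ {A} = {A,C} (union, +1)
HJ@4: {T} ∪ {A} = {A,T} (union, +1)
FHJ@4: {T} ∩ {A,T} = {T} (intersection, +0)
EFHJ@4: {A} ∪ {T} = {A,T} (union, +1)
per-site changes: [2, 3, 3, 2, 2]; total = 12

A,C,G,T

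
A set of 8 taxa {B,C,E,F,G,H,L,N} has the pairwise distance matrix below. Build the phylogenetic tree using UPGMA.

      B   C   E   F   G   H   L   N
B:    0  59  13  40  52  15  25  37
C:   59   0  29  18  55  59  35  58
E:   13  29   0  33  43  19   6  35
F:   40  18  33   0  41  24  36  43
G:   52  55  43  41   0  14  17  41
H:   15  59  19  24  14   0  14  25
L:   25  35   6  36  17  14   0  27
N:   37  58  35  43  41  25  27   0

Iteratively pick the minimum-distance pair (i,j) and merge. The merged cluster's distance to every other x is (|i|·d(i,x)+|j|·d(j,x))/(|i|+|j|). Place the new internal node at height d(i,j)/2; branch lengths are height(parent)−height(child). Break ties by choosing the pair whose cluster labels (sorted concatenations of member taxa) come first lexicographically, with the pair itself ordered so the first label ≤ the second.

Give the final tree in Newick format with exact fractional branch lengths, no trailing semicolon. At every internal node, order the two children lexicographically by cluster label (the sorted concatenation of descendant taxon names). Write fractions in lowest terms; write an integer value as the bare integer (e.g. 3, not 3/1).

((((B:19/2,(E:3,L:3):13/2):23/6,(G:7,H:7):19/3):19/6,N:33/2):29/6,(C:9,F:9):37/3)

iteration 1: select E,L (d=6); attach at lengths (3, 3); label the merged cluster EL
  updated: d(B,EL)=19, d(C,EL)=32, d(EL,F)=69/2, d(EL,G)=30, d(EL,H)=33/2, d(EL,N)=31
iteration 2: select G,H (d=14); attach at lengths (7, 7); label the merged cluster GH
  updated: d(B,GH)=67/2, d(C,GH)=57, d(EL,GH)=93/4, d(F,GH)=65/2, d(GH,N)=33
iteration 3: select C,F (d=18); attach at lengths (9, 9); label the merged cluster CF
  updated: d(B,CF)=99/2, d(CF,EL)=133/4, d(CF,GH)=179/4, d(CF,N)=101/2
iteration 4: select B,EL (d=19); attach at lengths (19/2, 13/2); label the merged cluster BEL
  updated: d(BEL,CF)=116/3, d(BEL,GH)=80/3, d(BEL,N)=33
iteration 5: select BEL,GH (d=80/3); attach at lengths (23/6, 19/3); label the merged cluster BEGHL
  updated: d(BEGHL,CF)=411/10, d(BEGHL,N)=33
iteration 6: select BEGHL,N (d=33); attach at lengths (19/6, 33/2); label the merged cluster BEGHLN
  updated: d(BEGHLN,CF)=128/3
iteration 7: select BEGHLN,CF (d=128/3); attach at lengths (29/6, 37/3); label the merged cluster BCEFGHLN
final tree: ((((B:19/2,(E:3,L:3):13/2):23/6,(G:7,H:7):19/3):19/6,N:33/2):29/6,(C:9,F:9):37/3)
total length: 101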